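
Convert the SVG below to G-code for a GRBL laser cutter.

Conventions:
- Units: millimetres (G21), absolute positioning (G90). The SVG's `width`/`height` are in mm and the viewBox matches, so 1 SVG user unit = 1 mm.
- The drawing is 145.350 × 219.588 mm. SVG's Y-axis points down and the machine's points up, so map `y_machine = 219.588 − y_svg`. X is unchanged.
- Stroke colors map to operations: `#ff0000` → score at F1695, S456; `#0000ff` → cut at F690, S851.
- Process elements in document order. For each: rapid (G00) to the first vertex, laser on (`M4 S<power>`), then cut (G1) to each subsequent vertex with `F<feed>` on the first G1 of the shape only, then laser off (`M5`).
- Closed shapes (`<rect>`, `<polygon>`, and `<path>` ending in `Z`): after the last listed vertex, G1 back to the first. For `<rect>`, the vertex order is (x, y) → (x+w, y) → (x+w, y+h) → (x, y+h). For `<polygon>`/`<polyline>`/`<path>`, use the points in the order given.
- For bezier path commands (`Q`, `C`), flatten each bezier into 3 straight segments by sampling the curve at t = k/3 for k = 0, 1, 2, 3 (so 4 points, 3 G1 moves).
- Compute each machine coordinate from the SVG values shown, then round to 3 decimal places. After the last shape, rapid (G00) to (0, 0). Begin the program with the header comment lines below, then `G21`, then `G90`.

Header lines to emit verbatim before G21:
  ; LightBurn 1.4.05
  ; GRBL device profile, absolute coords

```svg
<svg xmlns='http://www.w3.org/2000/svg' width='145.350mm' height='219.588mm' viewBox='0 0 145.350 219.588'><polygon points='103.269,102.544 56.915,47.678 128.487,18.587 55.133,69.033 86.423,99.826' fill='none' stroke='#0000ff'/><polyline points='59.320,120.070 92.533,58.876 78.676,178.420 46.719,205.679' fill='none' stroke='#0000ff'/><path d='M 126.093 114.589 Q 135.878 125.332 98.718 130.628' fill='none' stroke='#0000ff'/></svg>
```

; LightBurn 1.4.05
; GRBL device profile, absolute coords
G21
G90
G00 X103.269 Y117.044
M4 S851
G1 X56.915 Y171.910 F690
G1 X128.487 Y201.001
G1 X55.133 Y150.555
G1 X86.423 Y119.762
G1 X103.269 Y117.044
M5
G00 X59.320 Y99.518
M4 S851
G1 X92.533 Y160.712 F690
G1 X78.676 Y41.168
G1 X46.719 Y13.909
M5
G00 X126.093 Y104.999
M4 S851
G1 X127.400 Y98.442 F690
G1 X118.275 Y93.096
G1 X98.718 Y88.960
M5
G00 X0.000 Y0.000

Since the viewBox matches the mm dimensions, user units are millimetres directly. The only transform is the Y-flip y_m = 219.588 − y_svg.

Shape 1 is a closed polygon drawn with `<polygon>`. Its stroke #0000ff means cut at S851, F690. After flipping Y the toolpath is (103.269,117.044) → (56.915,171.910) → (128.487,201.001) → (55.133,150.555) → (86.423,119.762) → (103.269,117.044), returning to the start.

Shape 2 is a open polyline drawn with `<polyline>`. Its stroke #0000ff means cut at S851, F690. After flipping Y the toolpath is (59.320,99.518) → (92.533,160.712) → (78.676,41.168) → (46.719,13.909).

Shape 3 is a quadratic bezier drawn with `<path>`. Its stroke #0000ff means cut at S851, F690. After flipping Y the toolpath is (126.093,104.999) → (127.400,98.442) → (118.275,93.096) → (98.718,88.960).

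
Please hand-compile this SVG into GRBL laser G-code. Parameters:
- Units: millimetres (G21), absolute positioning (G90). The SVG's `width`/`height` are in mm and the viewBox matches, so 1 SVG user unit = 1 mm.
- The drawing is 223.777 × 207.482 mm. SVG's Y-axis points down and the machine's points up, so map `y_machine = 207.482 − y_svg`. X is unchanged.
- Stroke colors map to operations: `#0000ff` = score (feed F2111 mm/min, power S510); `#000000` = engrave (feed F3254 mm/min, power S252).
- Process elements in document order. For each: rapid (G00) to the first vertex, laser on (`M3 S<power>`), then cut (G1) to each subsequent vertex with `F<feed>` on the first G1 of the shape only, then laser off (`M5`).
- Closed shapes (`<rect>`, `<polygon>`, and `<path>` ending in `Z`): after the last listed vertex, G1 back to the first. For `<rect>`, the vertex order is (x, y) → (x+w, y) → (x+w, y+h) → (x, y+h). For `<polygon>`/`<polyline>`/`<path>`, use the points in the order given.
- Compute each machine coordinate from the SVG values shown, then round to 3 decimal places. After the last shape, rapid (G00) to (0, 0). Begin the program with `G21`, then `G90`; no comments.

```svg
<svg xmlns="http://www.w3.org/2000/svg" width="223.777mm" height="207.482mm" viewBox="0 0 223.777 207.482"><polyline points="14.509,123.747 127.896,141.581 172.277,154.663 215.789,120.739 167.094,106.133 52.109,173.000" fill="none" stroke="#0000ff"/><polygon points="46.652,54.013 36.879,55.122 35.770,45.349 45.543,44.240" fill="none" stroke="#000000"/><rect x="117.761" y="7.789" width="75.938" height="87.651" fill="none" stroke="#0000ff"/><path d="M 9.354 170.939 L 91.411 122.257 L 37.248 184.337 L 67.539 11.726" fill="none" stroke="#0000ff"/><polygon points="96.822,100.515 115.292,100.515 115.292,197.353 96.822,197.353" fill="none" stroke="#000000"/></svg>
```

viewBox `0 0 223.777 207.482` with mm width/height → 1 unit = 1 mm. Flip: y_m = 207.482 − y_svg.

**Shape 1** — `<polyline>` open polyline, stroke `#0000ff` → score (S510, F2111). Machine vertices: (14.509,83.735) → (127.896,65.901) → (172.277,52.819) → (215.789,86.743) → (167.094,101.349) → (52.109,34.482). Open path.

**Shape 2** — `<polygon>` regular polygon, stroke `#000000` → engrave (S252, F3254). Machine vertices: (46.652,153.469) → (36.879,152.360) → (35.770,162.133) → (45.543,163.242) → (46.652,153.469). Closed: final G1 returns to the first vertex.

**Shape 3** — `<rect>` rectangle, stroke `#0000ff` → score (S510, F2111). Machine vertices: (117.761,199.693) → (193.699,199.693) → (193.699,112.042) → (117.761,112.042) → (117.761,199.693). Closed: final G1 returns to the first vertex.

**Shape 4** — `<path>` open polyline, stroke `#0000ff` → score (S510, F2111). Machine vertices: (9.354,36.543) → (91.411,85.225) → (37.248,23.145) → (67.539,195.756). Open path.

**Shape 5** — `<polygon>` rectangle, stroke `#000000` → engrave (S252, F3254). Machine vertices: (96.822,106.967) → (115.292,106.967) → (115.292,10.129) → (96.822,10.129) → (96.822,106.967). Closed: final G1 returns to the first vertex.

G21
G90
G00 X14.509 Y83.735
M3 S510
G1 X127.896 Y65.901 F2111
G1 X172.277 Y52.819
G1 X215.789 Y86.743
G1 X167.094 Y101.349
G1 X52.109 Y34.482
M5
G00 X46.652 Y153.469
M3 S252
G1 X36.879 Y152.360 F3254
G1 X35.770 Y162.133
G1 X45.543 Y163.242
G1 X46.652 Y153.469
M5
G00 X117.761 Y199.693
M3 S510
G1 X193.699 Y199.693 F2111
G1 X193.699 Y112.042
G1 X117.761 Y112.042
G1 X117.761 Y199.693
M5
G00 X9.354 Y36.543
M3 S510
G1 X91.411 Y85.225 F2111
G1 X37.248 Y23.145
G1 X67.539 Y195.756
M5
G00 X96.822 Y106.967
M3 S252
G1 X115.292 Y106.967 F3254
G1 X115.292 Y10.129
G1 X96.822 Y10.129
G1 X96.822 Y106.967
M5
G00 X0.000 Y0.000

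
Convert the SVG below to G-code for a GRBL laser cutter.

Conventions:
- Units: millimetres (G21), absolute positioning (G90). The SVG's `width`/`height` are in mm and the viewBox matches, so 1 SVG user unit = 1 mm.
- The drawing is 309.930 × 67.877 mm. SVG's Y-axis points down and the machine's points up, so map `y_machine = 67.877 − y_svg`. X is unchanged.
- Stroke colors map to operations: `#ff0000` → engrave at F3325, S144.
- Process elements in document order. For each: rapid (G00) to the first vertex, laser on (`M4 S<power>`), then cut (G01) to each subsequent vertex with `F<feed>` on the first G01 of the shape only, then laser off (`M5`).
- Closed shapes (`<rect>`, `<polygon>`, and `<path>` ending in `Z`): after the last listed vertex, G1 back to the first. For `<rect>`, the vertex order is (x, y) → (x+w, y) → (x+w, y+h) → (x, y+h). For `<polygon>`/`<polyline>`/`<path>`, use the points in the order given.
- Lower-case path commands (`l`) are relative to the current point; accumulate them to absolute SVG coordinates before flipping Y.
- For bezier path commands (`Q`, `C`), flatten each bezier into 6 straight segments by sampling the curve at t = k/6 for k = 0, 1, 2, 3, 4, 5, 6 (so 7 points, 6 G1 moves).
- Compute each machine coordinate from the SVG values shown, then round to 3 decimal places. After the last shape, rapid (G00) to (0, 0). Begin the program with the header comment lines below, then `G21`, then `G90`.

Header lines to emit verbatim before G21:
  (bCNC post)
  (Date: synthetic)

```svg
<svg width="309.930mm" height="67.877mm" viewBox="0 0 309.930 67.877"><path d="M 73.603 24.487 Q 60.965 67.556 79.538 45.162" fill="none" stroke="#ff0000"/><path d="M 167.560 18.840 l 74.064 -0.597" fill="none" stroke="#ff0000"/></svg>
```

viewBox `0 0 309.930 67.877` with mm width/height → 1 unit = 1 mm. Flip: y_m = 67.877 − y_svg.

**Shape 1** — `<path>` quadratic bezier, stroke `#ff0000` → engrave (S144, F3325). Control points (SVG): P0=(73.603,24.487), P1=(60.965,67.556), P2=(79.538,45.162); sampled at t=k/6. Machine vertices: (73.603,43.390) → (70.257,30.852) → (68.646,21.951) → (68.768,16.687) → (70.624,15.059) → (74.214,17.069) → (79.538,22.715). Open path.

**Shape 2** — `<path>` line segment, stroke `#ff0000` → engrave (S144, F3325). Machine vertices: (167.560,49.037) → (241.624,49.634). Open path.

(bCNC post)
(Date: synthetic)
G21
G90
G00 X73.603 Y43.390
M4 S144
G01 X70.257 Y30.852 F3325
G01 X68.646 Y21.951
G01 X68.768 Y16.687
G01 X70.624 Y15.059
G01 X74.214 Y17.069
G01 X79.538 Y22.715
M5
G00 X167.560 Y49.037
M4 S144
G01 X241.624 Y49.634 F3325
M5
G00 X0.000 Y0.000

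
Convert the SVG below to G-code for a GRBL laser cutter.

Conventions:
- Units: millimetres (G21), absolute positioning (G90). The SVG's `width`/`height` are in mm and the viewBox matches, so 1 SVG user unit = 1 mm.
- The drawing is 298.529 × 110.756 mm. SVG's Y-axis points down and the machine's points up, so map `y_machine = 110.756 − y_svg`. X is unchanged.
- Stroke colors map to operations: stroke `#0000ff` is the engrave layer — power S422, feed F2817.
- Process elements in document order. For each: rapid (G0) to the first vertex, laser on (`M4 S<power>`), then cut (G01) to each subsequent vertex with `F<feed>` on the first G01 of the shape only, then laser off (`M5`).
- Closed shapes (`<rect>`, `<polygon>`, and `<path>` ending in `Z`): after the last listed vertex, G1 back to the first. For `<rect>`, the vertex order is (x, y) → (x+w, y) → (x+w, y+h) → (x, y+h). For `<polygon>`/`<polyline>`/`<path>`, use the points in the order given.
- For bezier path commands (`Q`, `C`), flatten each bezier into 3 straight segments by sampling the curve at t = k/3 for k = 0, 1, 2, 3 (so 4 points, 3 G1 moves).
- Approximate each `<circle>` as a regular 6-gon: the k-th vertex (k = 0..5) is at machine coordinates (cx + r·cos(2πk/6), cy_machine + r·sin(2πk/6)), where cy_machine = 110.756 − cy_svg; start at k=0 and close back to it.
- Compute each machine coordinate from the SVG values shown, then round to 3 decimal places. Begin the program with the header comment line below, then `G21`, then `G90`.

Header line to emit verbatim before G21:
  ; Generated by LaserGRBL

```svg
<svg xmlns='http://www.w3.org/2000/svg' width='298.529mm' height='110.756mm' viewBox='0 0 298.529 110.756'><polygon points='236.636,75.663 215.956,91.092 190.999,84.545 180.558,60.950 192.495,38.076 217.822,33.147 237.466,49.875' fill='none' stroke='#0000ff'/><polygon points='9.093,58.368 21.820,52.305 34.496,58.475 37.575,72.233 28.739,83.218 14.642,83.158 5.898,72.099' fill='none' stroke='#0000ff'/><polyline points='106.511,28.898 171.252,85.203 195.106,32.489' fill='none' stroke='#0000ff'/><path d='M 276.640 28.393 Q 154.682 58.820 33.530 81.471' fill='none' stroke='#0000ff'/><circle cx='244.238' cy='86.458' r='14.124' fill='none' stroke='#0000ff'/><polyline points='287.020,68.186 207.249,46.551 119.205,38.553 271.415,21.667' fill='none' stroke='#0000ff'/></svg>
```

Since the viewBox matches the mm dimensions, user units are millimetres directly. The only transform is the Y-flip y_m = 110.756 − y_svg.

Shape 1 is a regular polygon drawn with `<polygon>`. Its stroke #0000ff means engrave at S422, F2817. After flipping Y the toolpath is (236.636,35.093) → (215.956,19.664) → (190.999,26.211) → (180.558,49.806) → (192.495,72.680) → (217.822,77.609) → (237.466,60.881) → (236.636,35.093), returning to the start.

Shape 2 is a regular polygon drawn with `<polygon>`. Its stroke #0000ff means engrave at S422, F2817. After flipping Y the toolpath is (9.093,52.388) → (21.820,58.451) → (34.496,52.281) → (37.575,38.523) → (28.739,27.538) → (14.642,27.598) → (5.898,38.657) → (9.093,52.388), returning to the start.

Shape 3 is a open polyline drawn with `<polyline>`. Its stroke #0000ff means engrave at S422, F2817. After flipping Y the toolpath is (106.511,81.858) → (171.252,25.553) → (195.106,78.267).

Shape 4 is a quadratic bezier drawn with `<path>`. Its stroke #0000ff means engrave at S422, F2817. After flipping Y the toolpath is (276.640,82.363) → (195.424,62.942) → (114.388,45.250) → (33.530,29.285).

Shape 5 is a circle drawn with `<circle>`. Its stroke #0000ff means engrave at S422, F2817. After flipping Y the toolpath is (258.362,24.298) → (251.300,36.530) → (237.176,36.530) → (230.114,24.298) → (237.176,12.066) → (251.300,12.066) → (258.362,24.298), returning to the start.

Shape 6 is a open polyline drawn with `<polyline>`. Its stroke #0000ff means engrave at S422, F2817. After flipping Y the toolpath is (287.020,42.570) → (207.249,64.205) → (119.205,72.203) → (271.415,89.089).

; Generated by LaserGRBL
G21
G90
G0 X236.636 Y35.093
M4 S422
G01 X215.956 Y19.664 F2817
G01 X190.999 Y26.211
G01 X180.558 Y49.806
G01 X192.495 Y72.680
G01 X217.822 Y77.609
G01 X237.466 Y60.881
G01 X236.636 Y35.093
M5
G0 X9.093 Y52.388
M4 S422
G01 X21.820 Y58.451 F2817
G01 X34.496 Y52.281
G01 X37.575 Y38.523
G01 X28.739 Y27.538
G01 X14.642 Y27.598
G01 X5.898 Y38.657
G01 X9.093 Y52.388
M5
G0 X106.511 Y81.858
M4 S422
G01 X171.252 Y25.553 F2817
G01 X195.106 Y78.267
M5
G0 X276.640 Y82.363
M4 S422
G01 X195.424 Y62.942 F2817
G01 X114.388 Y45.250
G01 X33.530 Y29.285
M5
G0 X258.362 Y24.298
M4 S422
G01 X251.300 Y36.530 F2817
G01 X237.176 Y36.530
G01 X230.114 Y24.298
G01 X237.176 Y12.066
G01 X251.300 Y12.066
G01 X258.362 Y24.298
M5
G0 X287.020 Y42.570
M4 S422
G01 X207.249 Y64.205 F2817
G01 X119.205 Y72.203
G01 X271.415 Y89.089
M5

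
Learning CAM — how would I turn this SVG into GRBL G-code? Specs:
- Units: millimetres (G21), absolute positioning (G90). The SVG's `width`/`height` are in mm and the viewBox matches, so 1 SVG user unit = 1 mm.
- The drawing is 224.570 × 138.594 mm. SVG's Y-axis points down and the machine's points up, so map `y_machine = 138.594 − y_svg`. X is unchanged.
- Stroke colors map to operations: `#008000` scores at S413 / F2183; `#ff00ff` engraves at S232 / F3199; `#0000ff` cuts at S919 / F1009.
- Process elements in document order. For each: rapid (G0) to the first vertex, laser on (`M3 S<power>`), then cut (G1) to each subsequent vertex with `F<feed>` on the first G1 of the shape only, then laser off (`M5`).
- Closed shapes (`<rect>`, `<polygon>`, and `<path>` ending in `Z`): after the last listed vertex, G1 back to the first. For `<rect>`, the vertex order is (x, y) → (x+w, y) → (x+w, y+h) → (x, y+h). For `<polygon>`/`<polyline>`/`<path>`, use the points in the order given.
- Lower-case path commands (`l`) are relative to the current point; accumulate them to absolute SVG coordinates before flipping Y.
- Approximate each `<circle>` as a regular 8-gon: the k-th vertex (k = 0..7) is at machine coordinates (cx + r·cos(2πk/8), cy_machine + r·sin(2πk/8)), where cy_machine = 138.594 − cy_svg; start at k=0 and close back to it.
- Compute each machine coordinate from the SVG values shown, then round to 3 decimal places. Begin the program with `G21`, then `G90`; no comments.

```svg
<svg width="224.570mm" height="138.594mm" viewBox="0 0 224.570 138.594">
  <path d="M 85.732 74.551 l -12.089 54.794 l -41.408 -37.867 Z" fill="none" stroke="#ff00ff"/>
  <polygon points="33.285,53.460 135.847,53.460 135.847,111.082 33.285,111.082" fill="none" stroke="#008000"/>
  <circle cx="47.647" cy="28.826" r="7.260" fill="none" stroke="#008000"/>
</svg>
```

G21
G90
G0 X85.732 Y64.043
M3 S232
G1 X73.643 Y9.249 F3199
G1 X32.235 Y47.116
G1 X85.732 Y64.043
M5
G0 X33.285 Y85.134
M3 S413
G1 X135.847 Y85.134 F2183
G1 X135.847 Y27.512
G1 X33.285 Y27.512
G1 X33.285 Y85.134
M5
G0 X54.907 Y109.768
M3 S413
G1 X52.781 Y114.902 F2183
G1 X47.647 Y117.028
G1 X42.513 Y114.902
G1 X40.387 Y109.768
G1 X42.513 Y104.634
G1 X47.647 Y102.508
G1 X52.781 Y104.634
G1 X54.907 Y109.768
M5

Since the viewBox matches the mm dimensions, user units are millimetres directly. The only transform is the Y-flip y_m = 138.594 − y_svg.

Shape 1 is a regular polygon drawn with `<path>`. Its stroke #ff00ff means engrave at S232, F3199. After flipping Y the toolpath is (85.732,64.043) → (73.643,9.249) → (32.235,47.116) → (85.732,64.043), returning to the start.

Shape 2 is a rectangle drawn with `<polygon>`. Its stroke #008000 means score at S413, F2183. After flipping Y the toolpath is (33.285,85.134) → (135.847,85.134) → (135.847,27.512) → (33.285,27.512) → (33.285,85.134), returning to the start.

Shape 3 is a circle drawn with `<circle>`. Its stroke #008000 means score at S413, F2183. After flipping Y the toolpath is (54.907,109.768) → (52.781,114.902) → (47.647,117.028) → (42.513,114.902) → (40.387,109.768) → (42.513,104.634) → (47.647,102.508) → (52.781,104.634) → (54.907,109.768), returning to the start.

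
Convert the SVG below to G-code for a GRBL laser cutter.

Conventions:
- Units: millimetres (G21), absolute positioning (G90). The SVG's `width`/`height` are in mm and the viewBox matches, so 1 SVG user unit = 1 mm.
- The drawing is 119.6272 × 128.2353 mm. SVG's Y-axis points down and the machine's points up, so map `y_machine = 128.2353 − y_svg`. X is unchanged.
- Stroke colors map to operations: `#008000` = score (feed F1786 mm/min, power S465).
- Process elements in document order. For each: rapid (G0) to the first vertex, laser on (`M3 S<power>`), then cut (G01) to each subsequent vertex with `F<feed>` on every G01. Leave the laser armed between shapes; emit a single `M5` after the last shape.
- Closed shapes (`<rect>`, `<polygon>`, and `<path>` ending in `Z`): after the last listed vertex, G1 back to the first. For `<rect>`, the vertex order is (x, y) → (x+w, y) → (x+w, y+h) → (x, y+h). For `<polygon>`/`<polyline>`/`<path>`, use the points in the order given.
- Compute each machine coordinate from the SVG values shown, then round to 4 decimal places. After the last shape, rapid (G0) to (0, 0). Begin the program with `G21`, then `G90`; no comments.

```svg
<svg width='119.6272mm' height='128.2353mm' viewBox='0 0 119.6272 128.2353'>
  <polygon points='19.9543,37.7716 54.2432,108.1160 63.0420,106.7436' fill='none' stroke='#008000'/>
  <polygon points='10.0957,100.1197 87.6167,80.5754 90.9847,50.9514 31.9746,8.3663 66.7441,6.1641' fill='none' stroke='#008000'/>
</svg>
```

G21
G90
G0 X19.9543 Y90.4637
M3 S465
G01 X54.2432 Y20.1193 F1786
G01 X63.0420 Y21.4917 F1786
G01 X19.9543 Y90.4637 F1786
G0 X10.0957 Y28.1156
M3 S465
G01 X87.6167 Y47.6599 F1786
G01 X90.9847 Y77.2839 F1786
G01 X31.9746 Y119.8690 F1786
G01 X66.7441 Y122.0712 F1786
G01 X10.0957 Y28.1156 F1786
M5
G0 X0.0000 Y0.0000

Since the viewBox matches the mm dimensions, user units are millimetres directly. The only transform is the Y-flip y_m = 128.2353 − y_svg.

Shape 1 is a closed polygon drawn with `<polygon>`. Its stroke #008000 means score at S465, F1786. After flipping Y the toolpath is (19.9543,90.4637) → (54.2432,20.1193) → (63.0420,21.4917) → (19.9543,90.4637), returning to the start.

Shape 2 is a closed polygon drawn with `<polygon>`. Its stroke #008000 means score at S465, F1786. After flipping Y the toolpath is (10.0957,28.1156) → (87.6167,47.6599) → (90.9847,77.2839) → (31.9746,119.8690) → (66.7441,122.0712) → (10.0957,28.1156), returning to the start.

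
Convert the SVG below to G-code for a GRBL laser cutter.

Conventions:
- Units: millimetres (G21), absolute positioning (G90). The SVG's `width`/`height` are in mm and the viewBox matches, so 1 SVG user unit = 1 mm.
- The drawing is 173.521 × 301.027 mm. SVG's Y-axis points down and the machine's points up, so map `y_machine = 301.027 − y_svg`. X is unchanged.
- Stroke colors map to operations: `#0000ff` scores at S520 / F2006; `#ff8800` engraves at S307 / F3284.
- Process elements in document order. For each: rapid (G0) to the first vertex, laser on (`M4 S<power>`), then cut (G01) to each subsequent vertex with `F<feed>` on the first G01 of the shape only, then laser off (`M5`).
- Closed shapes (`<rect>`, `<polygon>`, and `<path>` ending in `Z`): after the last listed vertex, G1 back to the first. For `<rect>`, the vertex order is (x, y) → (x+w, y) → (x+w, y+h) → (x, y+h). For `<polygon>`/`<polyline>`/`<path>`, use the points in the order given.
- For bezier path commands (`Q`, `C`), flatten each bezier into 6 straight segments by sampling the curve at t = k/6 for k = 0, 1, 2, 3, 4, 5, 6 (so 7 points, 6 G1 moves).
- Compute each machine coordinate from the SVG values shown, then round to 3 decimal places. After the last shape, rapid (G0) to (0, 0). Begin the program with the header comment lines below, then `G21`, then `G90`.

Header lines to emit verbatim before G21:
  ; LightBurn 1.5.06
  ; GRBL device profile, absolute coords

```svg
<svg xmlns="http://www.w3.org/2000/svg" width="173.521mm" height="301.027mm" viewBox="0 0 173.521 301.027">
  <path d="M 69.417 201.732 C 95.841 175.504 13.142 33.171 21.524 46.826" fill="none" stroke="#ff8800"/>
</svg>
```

viewBox `0 0 173.521 301.027` with mm width/height → 1 unit = 1 mm. Flip: y_m = 301.027 − y_svg.

**Shape 1** — `<path>` cubic bezier, stroke `#ff8800` → engrave (S307, F3284). Control points (SVG): P0=(69.417,201.732), P1=(95.841,175.504), P2=(13.142,33.171), P3=(21.524,46.826); sampled at t=k/6. Machine vertices: (69.417,99.295) → (74.462,120.825) → (66.882,154.147) → (52.236,191.704) → (36.087,225.938) → (23.996,249.289) → (21.524,254.201). Open path.

; LightBurn 1.5.06
; GRBL device profile, absolute coords
G21
G90
G0 X69.417 Y99.295
M4 S307
G01 X74.462 Y120.825 F3284
G01 X66.882 Y154.147
G01 X52.236 Y191.704
G01 X36.087 Y225.938
G01 X23.996 Y249.289
G01 X21.524 Y254.201
M5
G0 X0.000 Y0.000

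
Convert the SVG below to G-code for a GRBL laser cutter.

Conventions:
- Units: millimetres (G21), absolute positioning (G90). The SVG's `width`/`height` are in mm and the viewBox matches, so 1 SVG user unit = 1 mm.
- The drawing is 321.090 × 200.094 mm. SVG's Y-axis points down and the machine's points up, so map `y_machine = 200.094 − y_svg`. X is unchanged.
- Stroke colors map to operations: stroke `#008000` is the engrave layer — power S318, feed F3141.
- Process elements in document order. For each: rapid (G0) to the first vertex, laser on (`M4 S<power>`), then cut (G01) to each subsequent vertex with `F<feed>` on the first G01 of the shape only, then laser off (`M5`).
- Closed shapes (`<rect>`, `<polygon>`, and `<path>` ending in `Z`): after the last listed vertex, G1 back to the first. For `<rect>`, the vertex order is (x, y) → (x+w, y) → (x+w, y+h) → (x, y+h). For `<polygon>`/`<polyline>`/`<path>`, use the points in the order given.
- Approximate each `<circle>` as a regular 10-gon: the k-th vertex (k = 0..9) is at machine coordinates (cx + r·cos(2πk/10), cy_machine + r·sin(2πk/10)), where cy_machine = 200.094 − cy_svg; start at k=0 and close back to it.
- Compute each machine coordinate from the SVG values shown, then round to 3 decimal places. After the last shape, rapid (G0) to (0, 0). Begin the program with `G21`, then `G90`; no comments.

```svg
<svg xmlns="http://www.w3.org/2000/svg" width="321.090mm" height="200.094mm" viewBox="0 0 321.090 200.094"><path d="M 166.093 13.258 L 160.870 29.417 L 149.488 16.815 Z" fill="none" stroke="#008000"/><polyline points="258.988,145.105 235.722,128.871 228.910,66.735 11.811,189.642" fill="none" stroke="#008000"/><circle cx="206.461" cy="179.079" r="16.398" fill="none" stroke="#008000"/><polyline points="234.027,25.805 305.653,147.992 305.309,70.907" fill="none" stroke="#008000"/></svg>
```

G21
G90
G0 X166.093 Y186.836
M4 S318
G01 X160.870 Y170.677 F3141
G01 X149.488 Y183.279
G01 X166.093 Y186.836
M5
G0 X258.988 Y54.989
M4 S318
G01 X235.722 Y71.223 F3141
G01 X228.910 Y133.359
G01 X11.811 Y10.452
M5
G0 X222.859 Y21.015
M4 S318
G01 X219.727 Y30.654 F3141
G01 X211.528 Y36.610
G01 X201.394 Y36.610
G01 X193.195 Y30.654
G01 X190.063 Y21.015
G01 X193.195 Y11.376
G01 X201.394 Y5.420
G01 X211.528 Y5.420
G01 X219.727 Y11.376
G01 X222.859 Y21.015
M5
G0 X234.027 Y174.289
M4 S318
G01 X305.653 Y52.102 F3141
G01 X305.309 Y129.187
M5
G0 X0.000 Y0.000

1 u = 1 mm; y_m = 200.094 − y.

[1] `<path>` regular polygon, #008000→engrave S318 F3141: (166.093,186.836) → (160.870,170.677) → (149.488,183.279) → (166.093,186.836) (closed)

[2] `<polyline>` open polyline, #008000→engrave S318 F3141: (258.988,54.989) → (235.722,71.223) → (228.910,133.359) → (11.811,10.452)

[3] `<circle>` circle, #008000→engrave S318 F3141: (222.859,21.015) → (219.727,30.654) → (211.528,36.610) → (201.394,36.610) → (193.195,30.654) → (190.063,21.015) → (193.195,11.376) → (201.394,5.420) → (211.528,5.420) → (219.727,11.376) → (222.859,21.015) (closed)

[4] `<polyline>` open polyline, #008000→engrave S318 F3141: (234.027,174.289) → (305.653,52.102) → (305.309,129.187)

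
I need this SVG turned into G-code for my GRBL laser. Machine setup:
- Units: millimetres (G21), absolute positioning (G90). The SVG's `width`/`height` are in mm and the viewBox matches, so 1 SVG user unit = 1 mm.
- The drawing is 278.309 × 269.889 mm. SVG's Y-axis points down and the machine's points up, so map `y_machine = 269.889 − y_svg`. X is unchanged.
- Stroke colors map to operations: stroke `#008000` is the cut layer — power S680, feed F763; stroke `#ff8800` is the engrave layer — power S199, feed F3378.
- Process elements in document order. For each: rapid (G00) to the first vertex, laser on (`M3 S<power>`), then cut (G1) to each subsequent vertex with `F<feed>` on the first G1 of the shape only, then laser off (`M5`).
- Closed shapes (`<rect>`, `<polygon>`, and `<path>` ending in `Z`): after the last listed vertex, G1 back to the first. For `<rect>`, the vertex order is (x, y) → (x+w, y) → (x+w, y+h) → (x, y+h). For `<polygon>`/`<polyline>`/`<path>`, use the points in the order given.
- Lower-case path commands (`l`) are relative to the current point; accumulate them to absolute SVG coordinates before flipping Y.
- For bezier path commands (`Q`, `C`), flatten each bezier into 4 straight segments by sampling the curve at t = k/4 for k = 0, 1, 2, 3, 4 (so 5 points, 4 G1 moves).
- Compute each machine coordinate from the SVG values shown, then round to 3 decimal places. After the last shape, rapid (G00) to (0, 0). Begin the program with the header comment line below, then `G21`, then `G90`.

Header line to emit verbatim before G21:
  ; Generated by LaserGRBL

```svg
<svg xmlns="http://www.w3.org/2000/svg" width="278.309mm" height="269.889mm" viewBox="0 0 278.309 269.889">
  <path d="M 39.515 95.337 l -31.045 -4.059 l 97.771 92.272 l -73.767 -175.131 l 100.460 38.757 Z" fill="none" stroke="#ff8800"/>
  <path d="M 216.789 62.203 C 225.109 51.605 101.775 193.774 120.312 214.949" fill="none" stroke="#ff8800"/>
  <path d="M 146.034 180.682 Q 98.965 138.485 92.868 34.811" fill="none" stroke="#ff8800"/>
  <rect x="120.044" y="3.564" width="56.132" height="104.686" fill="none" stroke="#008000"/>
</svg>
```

; Generated by LaserGRBL
G21
G90
G00 X39.515 Y174.552
M3 S199
G1 X8.470 Y178.611 F3378
G1 X106.241 Y86.339
G1 X32.474 Y261.470
G1 X132.934 Y222.713
G1 X39.515 Y174.552
M5
G00 X216.789 Y207.686
M3 S199
G1 X202.618 Y191.268 F3378
G1 X164.719 Y143.228
G1 X128.736 Y89.230
G1 X120.312 Y54.940
M5
G00 X146.034 Y89.207
M3 S199
G1 X125.060 Y114.148 F3378
G1 X109.208 Y146.773
G1 X98.477 Y187.083
G1 X92.868 Y235.078
M5
G00 X120.044 Y266.325
M3 S680
G1 X176.176 Y266.325 F763
G1 X176.176 Y161.639
G1 X120.044 Y161.639
G1 X120.044 Y266.325
M5
G00 X0.000 Y0.000

viewBox `0 0 278.309 269.889` with mm width/height → 1 unit = 1 mm. Flip: y_m = 269.889 − y_svg.

**Shape 1** — `<path>` closed polygon, stroke `#ff8800` → engrave (S199, F3378). Machine vertices: (39.515,174.552) → (8.470,178.611) → (106.241,86.339) → (32.474,261.470) → (132.934,222.713) → (39.515,174.552). Closed: final G1 returns to the first vertex.

**Shape 2** — `<path>` cubic bezier, stroke `#ff8800` → engrave (S199, F3378). Control points (SVG): P0=(216.789,62.203), P1=(225.109,51.605), P2=(101.775,193.774), P3=(120.312,214.949); sampled at t=k/4. Machine vertices: (216.789,207.686) → (202.618,191.268) → (164.719,143.228) → (128.736,89.230) → (120.312,54.940). Open path.

**Shape 3** — `<path>` quadratic bezier, stroke `#ff8800` → engrave (S199, F3378). Control points (SVG): P0=(146.034,180.682), P1=(98.965,138.485), P2=(92.868,34.811); sampled at t=k/4. Machine vertices: (146.034,89.207) → (125.060,114.148) → (109.208,146.773) → (98.477,187.083) → (92.868,235.078). Open path.

**Shape 4** — `<rect>` rectangle, stroke `#008000` → cut (S680, F763). Machine vertices: (120.044,266.325) → (176.176,266.325) → (176.176,161.639) → (120.044,161.639) → (120.044,266.325). Closed: final G1 returns to the first vertex.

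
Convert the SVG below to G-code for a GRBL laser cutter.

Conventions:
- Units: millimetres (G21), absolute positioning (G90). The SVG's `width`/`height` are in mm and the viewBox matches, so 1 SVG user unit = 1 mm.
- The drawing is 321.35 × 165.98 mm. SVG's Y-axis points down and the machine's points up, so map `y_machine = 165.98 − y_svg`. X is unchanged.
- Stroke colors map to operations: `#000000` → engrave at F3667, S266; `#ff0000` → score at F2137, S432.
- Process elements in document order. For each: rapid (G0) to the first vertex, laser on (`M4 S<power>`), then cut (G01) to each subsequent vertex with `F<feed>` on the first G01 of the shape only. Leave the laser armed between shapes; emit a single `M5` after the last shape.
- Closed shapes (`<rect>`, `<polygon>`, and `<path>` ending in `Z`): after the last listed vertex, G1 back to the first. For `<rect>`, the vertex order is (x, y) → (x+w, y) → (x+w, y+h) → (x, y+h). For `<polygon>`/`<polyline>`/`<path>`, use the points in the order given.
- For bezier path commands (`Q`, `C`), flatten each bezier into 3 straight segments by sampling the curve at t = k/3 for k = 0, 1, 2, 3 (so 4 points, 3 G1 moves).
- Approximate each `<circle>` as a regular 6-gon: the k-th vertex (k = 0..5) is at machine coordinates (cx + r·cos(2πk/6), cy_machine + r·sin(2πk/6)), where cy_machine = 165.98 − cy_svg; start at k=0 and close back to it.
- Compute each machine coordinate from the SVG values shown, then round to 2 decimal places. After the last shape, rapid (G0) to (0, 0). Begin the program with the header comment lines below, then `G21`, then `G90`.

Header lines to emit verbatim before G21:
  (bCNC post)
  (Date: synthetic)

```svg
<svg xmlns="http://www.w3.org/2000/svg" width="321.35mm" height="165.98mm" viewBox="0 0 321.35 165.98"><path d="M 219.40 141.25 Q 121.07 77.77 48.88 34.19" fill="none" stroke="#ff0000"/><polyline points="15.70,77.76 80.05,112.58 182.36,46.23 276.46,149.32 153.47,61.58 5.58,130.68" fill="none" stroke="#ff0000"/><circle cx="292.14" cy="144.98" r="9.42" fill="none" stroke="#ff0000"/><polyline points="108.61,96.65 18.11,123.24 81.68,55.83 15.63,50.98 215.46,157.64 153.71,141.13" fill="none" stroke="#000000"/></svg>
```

(bCNC post)
(Date: synthetic)
G21
G90
G0 X219.40 Y24.73
M4 S432
G01 X156.75 Y64.84 F2137
G01 X99.91 Y100.53
G01 X48.88 Y131.79
G0 X15.70 Y88.22
M4 S432
G01 X80.05 Y53.40 F2137
G01 X182.36 Y119.75
G01 X276.46 Y16.66
G01 X153.47 Y104.40
G01 X5.58 Y35.30
G0 X301.56 Y21.00
M4 S432
G01 X296.85 Y29.16 F2137
G01 X287.43 Y29.16
G01 X282.72 Y21.00
G01 X287.43 Y12.84
G01 X296.85 Y12.84
G01 X301.56 Y21.00
G0 X108.61 Y69.33
M4 S266
G01 X18.11 Y42.74 F3667
G01 X81.68 Y110.15
G01 X15.63 Y115.00
G01 X215.46 Y8.34
G01 X153.71 Y24.85
M5
G0 X0.00 Y0.00

viewBox `0 0 321.35 165.98` with mm width/height → 1 unit = 1 mm. Flip: y_m = 165.98 − y_svg.

**Shape 1** — `<path>` quadratic bezier, stroke `#ff0000` → score (S432, F2137). Control points (SVG): P0=(219.40,141.25), P1=(121.07,77.77), P2=(48.88,34.19); sampled at t=k/3. Machine vertices: (219.40,24.73) → (156.75,64.84) → (99.91,100.53) → (48.88,131.79). Open path.

**Shape 2** — `<polyline>` open polyline, stroke `#ff0000` → score (S432, F2137). Machine vertices: (15.70,88.22) → (80.05,53.40) → (182.36,119.75) → (276.46,16.66) → (153.47,104.40) → (5.58,35.30). Open path.

**Shape 3** — `<circle>` circle, stroke `#ff0000` → score (S432, F2137). Machine vertices: (301.56,21.00) → (296.85,29.16) → (287.43,29.16) → (282.72,21.00) → (287.43,12.84) → (296.85,12.84) → (301.56,21.00). Closed: final G1 returns to the first vertex.

**Shape 4** — `<polyline>` open polyline, stroke `#000000` → engrave (S266, F3667). Machine vertices: (108.61,69.33) → (18.11,42.74) → (81.68,110.15) → (15.63,115.00) → (215.46,8.34) → (153.71,24.85). Open path.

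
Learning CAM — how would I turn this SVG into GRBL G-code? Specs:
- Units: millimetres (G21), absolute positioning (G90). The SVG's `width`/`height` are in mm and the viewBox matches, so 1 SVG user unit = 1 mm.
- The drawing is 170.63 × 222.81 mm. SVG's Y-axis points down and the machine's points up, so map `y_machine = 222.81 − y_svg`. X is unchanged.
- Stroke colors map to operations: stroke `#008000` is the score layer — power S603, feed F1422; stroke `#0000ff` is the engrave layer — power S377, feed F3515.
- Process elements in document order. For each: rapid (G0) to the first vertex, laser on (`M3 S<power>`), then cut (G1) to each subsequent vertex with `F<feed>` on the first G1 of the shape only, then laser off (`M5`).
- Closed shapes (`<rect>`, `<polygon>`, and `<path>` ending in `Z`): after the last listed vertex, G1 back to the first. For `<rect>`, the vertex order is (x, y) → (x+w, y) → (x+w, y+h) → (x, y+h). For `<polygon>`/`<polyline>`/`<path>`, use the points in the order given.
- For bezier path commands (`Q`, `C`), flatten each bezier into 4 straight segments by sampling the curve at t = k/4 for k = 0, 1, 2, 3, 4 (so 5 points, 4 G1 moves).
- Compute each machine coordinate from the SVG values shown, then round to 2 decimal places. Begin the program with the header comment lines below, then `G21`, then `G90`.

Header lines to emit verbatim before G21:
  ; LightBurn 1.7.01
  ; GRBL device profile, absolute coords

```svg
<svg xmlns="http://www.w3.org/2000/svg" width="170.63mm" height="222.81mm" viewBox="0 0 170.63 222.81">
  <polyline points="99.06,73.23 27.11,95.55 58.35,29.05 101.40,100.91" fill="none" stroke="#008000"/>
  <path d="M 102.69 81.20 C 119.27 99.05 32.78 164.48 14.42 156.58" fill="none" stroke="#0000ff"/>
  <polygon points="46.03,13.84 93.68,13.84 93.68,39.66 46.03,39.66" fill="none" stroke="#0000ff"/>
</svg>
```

Since the viewBox matches the mm dimensions, user units are millimetres directly. The only transform is the Y-flip y_m = 222.81 − y_svg.

Shape 1 is a open polyline drawn with `<polyline>`. Its stroke #008000 means score at S603, F1422. After flipping Y the toolpath is (99.06,149.58) → (27.11,127.26) → (58.35,193.76) → (101.40,121.90).

Shape 2 is a cubic bezier drawn with `<path>`. Its stroke #0000ff means engrave at S377, F3515. After flipping Y the toolpath is (102.69,141.61) → (98.47,121.19) → (71.66,94.26) → (38.29,72.17) → (14.42,66.23).

Shape 3 is a rectangle drawn with `<polygon>`. Its stroke #0000ff means engrave at S377, F3515. After flipping Y the toolpath is (46.03,208.97) → (93.68,208.97) → (93.68,183.15) → (46.03,183.15) → (46.03,208.97), returning to the start.

; LightBurn 1.7.01
; GRBL device profile, absolute coords
G21
G90
G0 X99.06 Y149.58
M3 S603
G1 X27.11 Y127.26 F1422
G1 X58.35 Y193.76
G1 X101.40 Y121.90
M5
G0 X102.69 Y141.61
M3 S377
G1 X98.47 Y121.19 F3515
G1 X71.66 Y94.26
G1 X38.29 Y72.17
G1 X14.42 Y66.23
M5
G0 X46.03 Y208.97
M3 S377
G1 X93.68 Y208.97 F3515
G1 X93.68 Y183.15
G1 X46.03 Y183.15
G1 X46.03 Y208.97
M5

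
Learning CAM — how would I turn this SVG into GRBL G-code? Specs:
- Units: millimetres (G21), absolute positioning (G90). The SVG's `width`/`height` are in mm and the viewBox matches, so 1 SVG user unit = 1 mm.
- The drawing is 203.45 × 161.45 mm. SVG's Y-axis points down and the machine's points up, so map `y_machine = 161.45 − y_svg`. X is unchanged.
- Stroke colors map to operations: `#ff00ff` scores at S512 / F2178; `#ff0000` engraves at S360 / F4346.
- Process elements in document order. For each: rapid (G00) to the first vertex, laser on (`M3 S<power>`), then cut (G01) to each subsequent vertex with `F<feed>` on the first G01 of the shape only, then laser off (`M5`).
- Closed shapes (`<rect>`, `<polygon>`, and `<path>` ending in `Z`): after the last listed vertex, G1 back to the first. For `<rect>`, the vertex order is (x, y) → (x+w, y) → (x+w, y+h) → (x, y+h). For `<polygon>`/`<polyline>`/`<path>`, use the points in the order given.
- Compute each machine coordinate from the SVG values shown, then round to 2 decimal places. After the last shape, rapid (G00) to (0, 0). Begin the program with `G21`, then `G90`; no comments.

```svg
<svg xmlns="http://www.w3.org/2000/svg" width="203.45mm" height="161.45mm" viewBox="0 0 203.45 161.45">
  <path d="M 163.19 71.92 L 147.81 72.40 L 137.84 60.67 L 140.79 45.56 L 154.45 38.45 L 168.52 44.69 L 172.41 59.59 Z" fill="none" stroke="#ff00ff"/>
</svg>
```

G21
G90
G00 X163.19 Y89.53
M3 S512
G01 X147.81 Y89.05 F2178
G01 X137.84 Y100.78
G01 X140.79 Y115.89
G01 X154.45 Y123.00
G01 X168.52 Y116.76
G01 X172.41 Y101.86
G01 X163.19 Y89.53
M5
G00 X0.00 Y0.00

viewBox `0 0 203.45 161.45` with mm width/height → 1 unit = 1 mm. Flip: y_m = 161.45 − y_svg.

**Shape 1** — `<path>` regular polygon, stroke `#ff00ff` → score (S512, F2178). Machine vertices: (163.19,89.53) → (147.81,89.05) → (137.84,100.78) → (140.79,115.89) → (154.45,123.00) → (168.52,116.76) → (172.41,101.86) → (163.19,89.53). Closed: final G1 returns to the first vertex.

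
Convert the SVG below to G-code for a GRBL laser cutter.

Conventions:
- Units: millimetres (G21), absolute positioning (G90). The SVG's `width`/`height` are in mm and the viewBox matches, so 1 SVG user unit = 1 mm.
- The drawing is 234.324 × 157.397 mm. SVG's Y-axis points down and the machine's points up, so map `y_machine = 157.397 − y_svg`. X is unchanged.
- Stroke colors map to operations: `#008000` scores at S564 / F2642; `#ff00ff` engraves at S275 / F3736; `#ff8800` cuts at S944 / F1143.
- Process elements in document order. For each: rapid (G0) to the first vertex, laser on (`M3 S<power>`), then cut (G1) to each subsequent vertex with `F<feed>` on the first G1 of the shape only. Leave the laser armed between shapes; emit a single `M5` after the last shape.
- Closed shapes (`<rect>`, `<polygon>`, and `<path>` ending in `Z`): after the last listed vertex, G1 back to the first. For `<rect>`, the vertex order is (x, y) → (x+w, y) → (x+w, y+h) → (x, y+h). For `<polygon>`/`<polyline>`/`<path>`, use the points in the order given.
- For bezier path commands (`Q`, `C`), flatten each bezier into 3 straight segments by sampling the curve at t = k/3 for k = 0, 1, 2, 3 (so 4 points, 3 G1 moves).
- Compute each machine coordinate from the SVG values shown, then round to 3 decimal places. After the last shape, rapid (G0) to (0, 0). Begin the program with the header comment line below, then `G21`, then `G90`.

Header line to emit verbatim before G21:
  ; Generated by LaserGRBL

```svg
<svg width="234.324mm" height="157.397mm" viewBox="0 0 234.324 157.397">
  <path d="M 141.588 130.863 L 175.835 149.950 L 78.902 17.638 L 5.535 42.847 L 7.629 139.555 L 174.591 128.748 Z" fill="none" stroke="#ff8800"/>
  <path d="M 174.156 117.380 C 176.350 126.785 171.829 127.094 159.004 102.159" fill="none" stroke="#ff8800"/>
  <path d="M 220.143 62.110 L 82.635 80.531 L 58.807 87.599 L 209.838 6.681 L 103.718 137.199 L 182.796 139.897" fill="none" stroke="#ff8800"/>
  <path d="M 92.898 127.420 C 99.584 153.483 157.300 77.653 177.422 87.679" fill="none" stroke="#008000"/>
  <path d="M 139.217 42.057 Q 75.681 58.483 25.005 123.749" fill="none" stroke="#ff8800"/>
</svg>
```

; Generated by LaserGRBL
G21
G90
G0 X141.588 Y26.534
M3 S944
G1 X175.835 Y7.447 F1143
G1 X78.902 Y139.759
G1 X5.535 Y114.550
G1 X7.629 Y17.842
G1 X174.591 Y28.649
G1 X141.588 Y26.534
G0 X174.156 Y40.017
M3 S944
G1 X174.053 Y34.242 F1143
G1 X169.120 Y38.120
G1 X159.004 Y55.238
G0 X220.143 Y95.287
M3 S944
G1 X82.635 Y76.866 F1143
G1 X58.807 Y69.798
G1 X209.838 Y150.716
G1 X103.718 Y20.198
G1 X182.796 Y17.500
G0 X92.898 Y29.977
M3 S564
G1 X113.312 Y30.925 F2642
G1 X148.051 Y58.079
G1 X177.422 Y69.718
G0 X139.217 Y115.340
M3 S944
G1 X98.289 Y98.963 F1143
G1 X60.218 Y71.732
G1 X25.005 Y33.648
M5
G0 X0.000 Y0.000

1 u = 1 mm; y_m = 157.397 − y.

[1] `<path>` closed polygon, #ff8800→cut S944 F1143: (141.588,26.534) → (175.835,7.447) → (78.902,139.759) → (5.535,114.550) → (7.629,17.842) → (174.591,28.649) → (141.588,26.534) (closed)

[2] `<path>` cubic bezier, #ff8800→cut S944 F1143: (174.156,40.017) → (174.053,34.242) → (169.120,38.120) → (159.004,55.238)

[3] `<path>` open polyline, #ff8800→cut S944 F1143: (220.143,95.287) → (82.635,76.866) → (58.807,69.798) → (209.838,150.716) → (103.718,20.198) → (182.796,17.500)

[4] `<path>` cubic bezier, #008000→score S564 F2642: (92.898,29.977) → (113.312,30.925) → (148.051,58.079) → (177.422,69.718)

[5] `<path>` quadratic bezier, #ff8800→cut S944 F1143: (139.217,115.340) → (98.289,98.963) → (60.218,71.732) → (25.005,33.648)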